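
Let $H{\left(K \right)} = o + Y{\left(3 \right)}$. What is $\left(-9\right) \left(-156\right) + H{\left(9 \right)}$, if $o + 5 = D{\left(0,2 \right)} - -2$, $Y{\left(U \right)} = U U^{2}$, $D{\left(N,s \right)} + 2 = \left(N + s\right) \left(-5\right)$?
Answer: $1416$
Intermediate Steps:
$D{\left(N,s \right)} = -2 - 5 N - 5 s$ ($D{\left(N,s \right)} = -2 + \left(N + s\right) \left(-5\right) = -2 - \left(5 N + 5 s\right) = -2 - 5 N - 5 s$)
$Y{\left(U \right)} = U^{3}$
$o = -15$ ($o = -5 - 10 = -15$)
$H{\left(K \right)} = 12$ ($H{\left(K \right)} = -15 + 3^{3} = -15 + 27 = 12$)
$\left(-9\right) \left(-156\right) + H{\left(9 \right)} = \left(-9\right) \left(-156\right) + 12 = 1404 + 12 = 1416$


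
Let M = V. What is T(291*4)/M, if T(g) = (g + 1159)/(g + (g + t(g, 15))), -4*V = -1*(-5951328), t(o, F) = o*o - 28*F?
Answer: -2323/2018696408928 ≈ -1.1507e-9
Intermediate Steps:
t(o, F) = o² - 28*F
V = -1487832 (V = -(-1)*(-5951328)/4 = -¼*5951328 = -1487832)
T(g) = (1159 + g)/(-420 + g² + 2*g) (T(g) = (g + 1159)/(g + (g + (g² - 28*15))) = (1159 + g)/(g + (g + (g² - 420))) = (1159 + g)/(g + (g + (-420 + g²))) = (1159 + g)/(g + (-420 + g + g²)) = (1159 + g)/(-420 + g² + 2*g))
M = -1487832
T(291*4)/M = ((1159 + 291*4)/(-420 + (291*4)² + 2*(291*4)))/(-1487832) = ((1159 + 1164)/(-420 + 1164² + 2*1164))*(-1/1487832) = (2323/(-420 + 1354896 + 2328))*(-1/1487832) = (2323/1356804)*(-1/1487832) = -2323/2018696408928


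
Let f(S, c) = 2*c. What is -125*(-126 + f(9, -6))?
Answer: 17250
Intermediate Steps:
-125*(-126 + f(9, -6)) = -125*(-126 + 2*(-6)) = -125*(-126 - 12) = -125*(-138) = 17250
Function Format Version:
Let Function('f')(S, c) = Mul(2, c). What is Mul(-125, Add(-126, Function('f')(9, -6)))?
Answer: 17250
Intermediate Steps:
Mul(-125, Add(-126, Function('f')(9, -6))) = Mul(-125, Add(-126, Mul(2, -6))) = Mul(-125, Add(-126, -12)) = Mul(-125, -138) = 17250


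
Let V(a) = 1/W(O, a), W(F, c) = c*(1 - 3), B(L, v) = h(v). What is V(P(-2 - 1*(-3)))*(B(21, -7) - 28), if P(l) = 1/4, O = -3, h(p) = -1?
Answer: 58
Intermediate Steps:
P(l) = ¼
B(L, v) = -1
W(F, c) = -2*c (W(F, c) = c*(-2) = -2*c)
V(a) = -1/(2*a) (V(a) = 1/(-2*a) = -1/(2*a))
V(P(-2 - 1*(-3)))*(B(21, -7) - 28) = (-1/(2*¼))*(-1 - 28) = -½*4*(-29) = -2*(-29) = 58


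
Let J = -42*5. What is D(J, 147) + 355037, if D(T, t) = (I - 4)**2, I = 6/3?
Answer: 355041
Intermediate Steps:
J = -210
I = 2 (I = 6*(1/3) = 2)
D(T, t) = 4 (D(T, t) = (2 - 4)**2 = (-2)**2 = 4)
D(J, 147) + 355037 = 4 + 355037 = 355041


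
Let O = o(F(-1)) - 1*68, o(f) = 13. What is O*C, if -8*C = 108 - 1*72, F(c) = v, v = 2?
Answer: 495/2 ≈ 247.50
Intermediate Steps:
F(c) = 2
O = -55 (O = 13 - 1*68 = 13 - 68 = -55)
C = -9/2 (C = -(108 - 1*72)/8 = -(108 - 72)/8 = -⅛*36 = -9/2 ≈ -4.5000)
O*C = -55*(-9/2) = 495/2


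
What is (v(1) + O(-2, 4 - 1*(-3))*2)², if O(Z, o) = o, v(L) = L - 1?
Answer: 196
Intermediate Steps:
v(L) = -1 + L
(v(1) + O(-2, 4 - 1*(-3))*2)² = ((-1 + 1) + (4 - 1*(-3))*2)² = (0 + (4 + 3)*2)² = (0 + 7*2)² = (0 + 14)² = 14² = 196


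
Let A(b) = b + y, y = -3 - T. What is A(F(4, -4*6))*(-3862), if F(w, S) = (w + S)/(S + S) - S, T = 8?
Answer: -310891/6 ≈ -51815.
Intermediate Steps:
y = -11 (y = -3 - 1*8 = -3 - 8 = -11)
F(w, S) = -S + (S + w)/(2*S) (F(w, S) = (S + w)/((2*S)) - S = (S + w)*(1/(2*S)) - S = (S + w)/(2*S) - S = -S + (S + w)/(2*S))
A(b) = -11 + b (A(b) = b - 11 = -11 + b)
A(F(4, -4*6))*(-3862) = (-11 + (½ - (-4)*6 + (½)*4/(-4*6)))*(-3862) = (-11 + (½ - 1*(-24) + (½)*4/(-24)))*(-3862) = (-11 + (½ + 24 + (½)*4*(-1/24)))*(-3862) = (-11 + (½ + 24 - 1/12))*(-3862) = (-11 + 293/12)*(-3862) = (161/12)*(-3862) = -310891/6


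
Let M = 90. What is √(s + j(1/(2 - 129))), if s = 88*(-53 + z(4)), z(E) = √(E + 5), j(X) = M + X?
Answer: 3*I*√7724013/127 ≈ 65.651*I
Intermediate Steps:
j(X) = 90 + X
z(E) = √(5 + E)
s = -4400 (s = 88*(-53 + √(5 + 4)) = 88*(-53 + √9) = 88*(-53 + 3) = 88*(-50) = -4400)
√(s + j(1/(2 - 129))) = √(-4400 + (90 + 1/(2 - 129))) = √(-4400 + (90 + 1/(-127))) = √(-4400 + (90 - 1/127)) = √(-4400 + 11429/127) = √(-547371/127) = 3*I*√7724013/127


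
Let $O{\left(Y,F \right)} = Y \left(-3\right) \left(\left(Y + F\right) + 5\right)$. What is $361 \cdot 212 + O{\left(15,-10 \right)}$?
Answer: $76082$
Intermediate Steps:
$O{\left(Y,F \right)} = - 3 Y \left(5 + F + Y\right)$ ($O{\left(Y,F \right)} = - 3 Y \left(\left(F + Y\right) + 5\right) = - 3 Y \left(5 + F + Y\right)$)
$361 \cdot 212 + O{\left(15,-10 \right)} = 361 \cdot 212 - 45 \left(5 - 10 + 15\right) = 76532 - 45 \cdot 10 = 76532 - 450 = 76082$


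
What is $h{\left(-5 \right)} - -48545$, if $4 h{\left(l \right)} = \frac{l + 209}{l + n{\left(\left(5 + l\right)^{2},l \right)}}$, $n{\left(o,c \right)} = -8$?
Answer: $\frac{631034}{13} \approx 48541.0$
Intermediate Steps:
$h{\left(l \right)} = \frac{209 + l}{4 \left(-8 + l\right)}$ ($h{\left(l \right)} = \frac{\left(l + 209\right) \frac{1}{l - 8}}{4} = \frac{\left(209 + l\right) \frac{1}{-8 + l}}{4} = \frac{\frac{1}{-8 + l} \left(209 + l\right)}{4} = \frac{209 + l}{4 \left(-8 + l\right)}$)
$h{\left(-5 \right)} - -48545 = \frac{209 - 5}{4 \left(-8 - 5\right)} - -48545 = \frac{1}{4} \frac{1}{-13} \cdot 204 + 48545 = \frac{1}{4} \left(- \frac{1}{13}\right) 204 + 48545 = - \frac{51}{13} + 48545 = \frac{631034}{13}$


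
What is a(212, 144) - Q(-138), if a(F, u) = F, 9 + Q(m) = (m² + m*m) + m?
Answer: -37729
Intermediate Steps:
Q(m) = -9 + m + 2*m² (Q(m) = -9 + ((m² + m*m) + m) = -9 + ((m² + m²) + m) = -9 + (2*m² + m) = -9 + (m + 2*m²) = -9 + m + 2*m²)
a(212, 144) - Q(-138) = 212 - (-9 - 138 + 2*(-138)²) = 212 - (-9 - 138 + 2*19044) = 212 - (-9 - 138 + 38088) = 212 - 1*37941 = 212 - 37941 = -37729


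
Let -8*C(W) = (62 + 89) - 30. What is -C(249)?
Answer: 121/8 ≈ 15.125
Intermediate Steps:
C(W) = -121/8 (C(W) = -((62 + 89) - 30)/8 = -(151 - 30)/8 = -⅛*121 = -121/8)
-C(249) = -1*(-121/8) = 121/8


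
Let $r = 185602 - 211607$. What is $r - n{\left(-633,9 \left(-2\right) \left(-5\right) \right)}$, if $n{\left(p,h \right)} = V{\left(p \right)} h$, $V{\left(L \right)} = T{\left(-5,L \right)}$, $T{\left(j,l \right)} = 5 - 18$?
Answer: $-24835$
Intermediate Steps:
$T{\left(j,l \right)} = -13$ ($T{\left(j,l \right)} = 5 - 18 = -13$)
$r = -26005$ ($r = 185602 - 211607 = -26005$)
$V{\left(L \right)} = -13$
$n{\left(p,h \right)} = - 13 h$
$r - n{\left(-633,9 \left(-2\right) \left(-5\right) \right)} = -26005 - - 13 \cdot 9 \left(-2\right) \left(-5\right) = -26005 - - 13 \left(\left(-18\right) \left(-5\right)\right) = -26005 - \left(-13\right) 90 = -26005 - -1170 = -26005 + 1170 = -24835$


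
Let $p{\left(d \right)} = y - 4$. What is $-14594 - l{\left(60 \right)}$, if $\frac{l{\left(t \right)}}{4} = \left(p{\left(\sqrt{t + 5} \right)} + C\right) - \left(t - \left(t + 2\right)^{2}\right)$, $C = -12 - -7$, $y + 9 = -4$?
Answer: $-29642$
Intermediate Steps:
$y = -13$ ($y = -9 - 4 = -13$)
$C = -5$ ($C = -12 + 7 = -5$)
$p{\left(d \right)} = -17$ ($p{\left(d \right)} = -13 - 4 = -17$)
$l{\left(t \right)} = -88 - 4 t + 4 \left(2 + t\right)^{2}$ ($l{\left(t \right)} = 4 \left(\left(-17 - 5\right) - \left(t - \left(t + 2\right)^{2}\right)\right) = 4 \left(-22 - \left(t - \left(2 + t\right)^{2}\right)\right) = 4 \left(-22 + \left(2 + t\right)^{2} - t\right) = -88 - 4 t + 4 \left(2 + t\right)^{2}$)
$-14594 - l{\left(60 \right)} = -14594 - \left(-88 - 240 + 4 \left(2 + 60\right)^{2}\right) = -14594 - \left(-88 - 240 + 4 \cdot 62^{2}\right) = -14594 - \left(-88 - 240 + 4 \cdot 3844\right) = -14594 - \left(-88 - 240 + 15376\right) = -14594 - 15048 = -29642$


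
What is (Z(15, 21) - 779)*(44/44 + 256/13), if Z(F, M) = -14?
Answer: -16409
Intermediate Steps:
(Z(15, 21) - 779)*(44/44 + 256/13) = (-14 - 779)*(44/44 + 256/13) = -793*(44*(1/44) + 256*(1/13)) = -793*(1 + 256/13) = -793*269/13 = -16409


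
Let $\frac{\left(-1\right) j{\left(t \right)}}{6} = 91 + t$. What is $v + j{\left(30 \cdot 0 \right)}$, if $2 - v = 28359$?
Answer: $-28903$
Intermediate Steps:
$j{\left(t \right)} = -546 - 6 t$ ($j{\left(t \right)} = - 6 \left(91 + t\right) = -546 - 6 t$)
$v = -28357$ ($v = 2 - 28359 = -28357$)
$v + j{\left(30 \cdot 0 \right)} = -28357 - \left(546 + 6 \cdot 30 \cdot 0\right) = -28357 - 546 = -28903$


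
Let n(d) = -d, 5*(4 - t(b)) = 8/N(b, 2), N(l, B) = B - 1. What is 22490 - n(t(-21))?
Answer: 112462/5 ≈ 22492.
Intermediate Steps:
N(l, B) = -1 + B
t(b) = 12/5 (t(b) = 4 - 8/(5*(-1 + 2)) = 4 - 8/(5*1) = 4 - 8/5 = 12/5)
22490 - n(t(-21)) = 22490 - (-1)*12/5 = 22490 - 1*(-12/5) = 22490 + 12/5 = 112462/5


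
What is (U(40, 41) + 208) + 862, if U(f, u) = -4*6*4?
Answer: 974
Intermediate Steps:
U(f, u) = -96 (U(f, u) = -24*4 = -96)
(U(40, 41) + 208) + 862 = (-96 + 208) + 862 = 112 + 862 = 974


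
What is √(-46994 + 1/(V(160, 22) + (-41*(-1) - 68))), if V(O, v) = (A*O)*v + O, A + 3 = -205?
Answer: 7*I*√513925932037197/732027 ≈ 216.78*I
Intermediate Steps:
A = -208 (A = -3 - 205 = -208)
V(O, v) = O - 208*O*v (V(O, v) = (-208*O)*v + O = -208*O*v + O = O - 208*O*v)
√(-46994 + 1/(V(160, 22) + (-41*(-1) - 68))) = √(-46994 + 1/(160*(1 - 208*22) + (-41*(-1) - 68))) = √(-46994 + 1/(160*(1 - 4576) + (41 - 68))) = √(-46994 + 1/(160*(-4575) - 27)) = √(-46994 + 1/(-732000 - 27)) = √(-46994 + 1/(-732027)) = √(-46994 - 1/732027) = √(-34400876839/732027) = 7*I*√513925932037197/732027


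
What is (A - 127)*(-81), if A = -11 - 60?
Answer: 16038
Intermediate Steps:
A = -71
(A - 127)*(-81) = (-71 - 127)*(-81) = -198*(-81) = 16038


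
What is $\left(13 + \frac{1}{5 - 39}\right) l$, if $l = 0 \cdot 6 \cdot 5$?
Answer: $0$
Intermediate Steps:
$l = 0$ ($l = 0 \cdot 5 = 0$)
$\left(13 + \frac{1}{5 - 39}\right) l = \left(13 + \frac{1}{5 - 39}\right) 0 = \left(13 + \frac{1}{-34}\right) 0 = \left(13 - \frac{1}{34}\right) 0 = \frac{441}{34} \cdot 0 = 0$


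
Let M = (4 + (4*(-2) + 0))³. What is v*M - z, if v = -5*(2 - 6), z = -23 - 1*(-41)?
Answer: -1298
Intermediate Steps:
z = 18 (z = -23 + 41 = 18)
v = 20 (v = -5*(-4) = 20)
M = -64 (M = (4 + (-8 + 0))³ = (4 - 8)³ = (-4)³ = -64)
v*M - z = 20*(-64) - 1*18 = -1280 - 18 = -1298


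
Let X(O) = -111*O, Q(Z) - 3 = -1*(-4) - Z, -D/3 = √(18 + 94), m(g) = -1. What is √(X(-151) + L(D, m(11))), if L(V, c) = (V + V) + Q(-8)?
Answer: 2*√(4194 - 6*√7) ≈ 129.28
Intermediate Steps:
D = -12*√7 (D = -3*√(18 + 94) = -12*√7 ≈ -31.749)
Q(Z) = 7 - Z (Q(Z) = 3 + (-1*(-4) - Z) = 3 + (4 - Z) = 7 - Z)
L(V, c) = 15 + 2*V (L(V, c) = (V + V) + (7 - 1*(-8)) = 2*V + (7 + 8) = 2*V + 15 = 15 + 2*V)
√(X(-151) + L(D, m(11))) = √(-111*(-151) + (15 + 2*(-12*√7))) = √(16761 + (15 - 24*√7)) = √(16776 - 24*√7)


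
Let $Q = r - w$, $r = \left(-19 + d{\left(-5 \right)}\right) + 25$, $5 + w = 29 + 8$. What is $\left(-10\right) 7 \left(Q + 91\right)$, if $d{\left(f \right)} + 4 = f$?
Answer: $-3920$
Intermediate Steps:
$d{\left(f \right)} = -4 + f$
$w = 32$ ($w = -5 + \left(29 + 8\right) = -5 + 37 = 32$)
$r = -3$ ($r = \left(-19 - 9\right) + 25 = -28 + 25 = -3$)
$Q = -35$ ($Q = -3 - 32 = -35$)
$\left(-10\right) 7 \left(Q + 91\right) = \left(-10\right) 7 \left(-35 + 91\right) = \left(-70\right) 56 = -3920$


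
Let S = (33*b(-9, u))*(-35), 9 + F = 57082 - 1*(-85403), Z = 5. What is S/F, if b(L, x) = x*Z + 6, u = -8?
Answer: 6545/23746 ≈ 0.27563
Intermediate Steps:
F = 142476 (F = -9 + (57082 - 1*(-85403)) = -9 + (57082 + 85403) = -9 + 142485 = 142476)
b(L, x) = 6 + 5*x (b(L, x) = x*5 + 6 = 5*x + 6 = 6 + 5*x)
S = 39270 (S = (33*(6 + 5*(-8)))*(-35) = (33*(6 - 40))*(-35) = (33*(-34))*(-35) = -1122*(-35) = 39270)
S/F = 39270/142476 = 39270*(1/142476) = 6545/23746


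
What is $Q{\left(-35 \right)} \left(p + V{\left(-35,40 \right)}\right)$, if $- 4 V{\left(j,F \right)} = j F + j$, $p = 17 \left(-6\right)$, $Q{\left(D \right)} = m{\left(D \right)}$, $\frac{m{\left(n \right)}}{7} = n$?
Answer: $- \frac{251615}{4} \approx -62904.0$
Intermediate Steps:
$m{\left(n \right)} = 7 n$
$Q{\left(D \right)} = 7 D$
$p = -102$
$V{\left(j,F \right)} = - \frac{j}{4} - \frac{F j}{4}$ ($V{\left(j,F \right)} = - \frac{j F + j}{4} = - \frac{F j + j}{4} = - \frac{j + F j}{4} = - \frac{j}{4} - \frac{F j}{4}$)
$Q{\left(-35 \right)} \left(p + V{\left(-35,40 \right)}\right) = 7 \left(-35\right) \left(-102 - - \frac{35 \left(1 + 40\right)}{4}\right) = - 245 \left(-102 - \left(- \frac{35}{4}\right) 41\right) = - 245 \left(-102 + \frac{1435}{4}\right) = \left(-245\right) \frac{1027}{4} = - \frac{251615}{4}$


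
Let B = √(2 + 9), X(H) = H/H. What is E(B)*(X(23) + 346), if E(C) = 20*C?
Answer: 6940*√11 ≈ 23017.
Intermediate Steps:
X(H) = 1
B = √11 ≈ 3.3166
E(B)*(X(23) + 346) = (20*√11)*(1 + 346) = (20*√11)*347 = 6940*√11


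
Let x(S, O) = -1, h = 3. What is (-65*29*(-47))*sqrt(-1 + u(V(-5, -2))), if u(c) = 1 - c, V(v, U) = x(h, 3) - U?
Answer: 88595*I ≈ 88595.0*I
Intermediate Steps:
V(v, U) = -1 - U
(-65*29*(-47))*sqrt(-1 + u(V(-5, -2))) = (-65*29*(-47))*sqrt(-1 + (1 - (-1 - 1*(-2)))) = (-1885*(-47))*sqrt(-1 + (1 - (-1 + 2))) = 88595*sqrt(-1 + (1 - 1*1)) = 88595*sqrt(-1 + (1 - 1)) = 88595*sqrt(-1 + 0) = 88595*sqrt(-1) = 88595*I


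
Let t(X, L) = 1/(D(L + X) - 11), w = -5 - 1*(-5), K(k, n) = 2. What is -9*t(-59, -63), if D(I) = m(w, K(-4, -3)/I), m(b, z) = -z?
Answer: 549/670 ≈ 0.81940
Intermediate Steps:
w = 0 (w = -5 + 5 = 0)
D(I) = -2/I
t(X, L) = 1/(-11 - 2/(L + X)) (t(X, L) = 1/(-2/(L + X) - 11) = 1/(-11 - 2/(L + X)))
-9*t(-59, -63) = -9*(-1*(-63) - 1*(-59))/(2 + 11*(-63) + 11*(-59)) = -9*(63 + 59)/(2 - 693 - 649) = -9*122/(-1340) = -(-9)*122/1340 = -9*(-61/670) = 549/670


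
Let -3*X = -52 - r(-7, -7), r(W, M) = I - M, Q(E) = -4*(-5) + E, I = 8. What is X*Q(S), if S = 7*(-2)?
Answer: 134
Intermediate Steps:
S = -14
Q(E) = 20 + E
r(W, M) = 8 - M
X = 67/3 (X = -(-52 - (8 - 1*(-7)))/3 = -(-52 - (8 + 7))/3 = -(-52 - 1*15)/3 = -(-52 - 15)/3 = -⅓*(-67) = 67/3 ≈ 22.333)
X*Q(S) = 67*(20 - 14)/3 = (67/3)*6 = 134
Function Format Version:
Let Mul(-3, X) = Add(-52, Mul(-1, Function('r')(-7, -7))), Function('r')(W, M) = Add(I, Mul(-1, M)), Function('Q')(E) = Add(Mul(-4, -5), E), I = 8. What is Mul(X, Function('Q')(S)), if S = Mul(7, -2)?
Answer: 134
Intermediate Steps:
S = -14
Function('Q')(E) = Add(20, E)
Function('r')(W, M) = Add(8, Mul(-1, M))
X = Rational(67, 3) (X = Mul(Rational(-1, 3), Add(-52, Mul(-1, Add(8, Mul(-1, -7))))) = Mul(Rational(-1, 3), Add(-52, Mul(-1, Add(8, 7)))) = Mul(Rational(-1, 3), Add(-52, Mul(-1, 15))) = Mul(Rational(-1, 3), Add(-52, -15)) = Mul(Rational(-1, 3), -67) = Rational(67, 3) ≈ 22.333)
Mul(X, Function('Q')(S)) = Mul(Rational(67, 3), Add(20, -14)) = Mul(Rational(67, 3), 6) = 134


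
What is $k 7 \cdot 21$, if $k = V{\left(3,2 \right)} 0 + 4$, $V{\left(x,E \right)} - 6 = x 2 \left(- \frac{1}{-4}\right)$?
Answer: $588$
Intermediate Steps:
$V{\left(x,E \right)} = 6 + \frac{x}{2}$ ($V{\left(x,E \right)} = 6 + x 2 \left(- \frac{1}{-4}\right) = 6 + 2 x \left(\left(-1\right) \left(- \frac{1}{4}\right)\right) = 6 + 2 x \frac{1}{4} = 6 + \frac{x}{2}$)
$k = 4$ ($k = \left(6 + \frac{1}{2} \cdot 3\right) 0 + 4 = \left(6 + \frac{3}{2}\right) 0 + 4 = \frac{15}{2} \cdot 0 + 4 = 0 + 4 = 4$)
$k 7 \cdot 21 = 4 \cdot 7 \cdot 21 = 28 \cdot 21 = 588$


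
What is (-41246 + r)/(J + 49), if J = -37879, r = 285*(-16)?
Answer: 22903/18915 ≈ 1.2108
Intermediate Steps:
r = -4560
(-41246 + r)/(J + 49) = (-41246 - 4560)/(-37879 + 49) = -45806/(-37830) = -45806*(-1/37830) = 22903/18915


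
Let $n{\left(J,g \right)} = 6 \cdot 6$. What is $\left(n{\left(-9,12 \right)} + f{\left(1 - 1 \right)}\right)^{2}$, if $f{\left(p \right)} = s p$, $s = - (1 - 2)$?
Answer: $1296$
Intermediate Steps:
$n{\left(J,g \right)} = 36$
$s = 1$ ($s = \left(-1\right) \left(-1\right) = 1$)
$f{\left(p \right)} = p$ ($f{\left(p \right)} = 1 p = p$)
$\left(n{\left(-9,12 \right)} + f{\left(1 - 1 \right)}\right)^{2} = \left(36 + \left(1 - 1\right)\right)^{2} = \left(36 + 0\right)^{2} = 36^{2} = 1296$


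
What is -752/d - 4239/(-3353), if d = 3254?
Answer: 5636125/5455331 ≈ 1.0331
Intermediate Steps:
-752/d - 4239/(-3353) = -752/3254 - 4239/(-3353) = -752*1/3254 - 4239*(-1/3353) = -376/1627 + 4239/3353 = 5636125/5455331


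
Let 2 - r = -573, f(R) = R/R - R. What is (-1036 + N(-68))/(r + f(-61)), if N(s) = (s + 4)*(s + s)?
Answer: 7668/637 ≈ 12.038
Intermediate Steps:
f(R) = 1 - R
N(s) = 2*s*(4 + s) (N(s) = (4 + s)*(2*s) = 2*s*(4 + s))
r = 575 (r = 2 - 1*(-573) = 2 + 573 = 575)
(-1036 + N(-68))/(r + f(-61)) = (-1036 + 2*(-68)*(4 - 68))/(575 + (1 - 1*(-61))) = (-1036 + 2*(-68)*(-64))/(575 + (1 + 61)) = (-1036 + 8704)/(575 + 62) = 7668/637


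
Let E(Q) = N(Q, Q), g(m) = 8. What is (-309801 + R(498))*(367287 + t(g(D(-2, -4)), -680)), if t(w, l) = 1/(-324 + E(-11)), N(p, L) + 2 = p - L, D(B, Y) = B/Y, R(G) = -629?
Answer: -18584755100615/163 ≈ -1.1402e+11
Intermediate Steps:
N(p, L) = -2 + p - L (N(p, L) = -2 + (p - L) = -2 + p - L)
E(Q) = -2 (E(Q) = -2 + Q - Q = -2)
t(w, l) = -1/326 (t(w, l) = 1/(-324 - 2) = 1/(-326) = -1/326)
(-309801 + R(498))*(367287 + t(g(D(-2, -4)), -680)) = (-309801 - 629)*(367287 - 1/326) = -310430*119735561/326 = -18584755100615/163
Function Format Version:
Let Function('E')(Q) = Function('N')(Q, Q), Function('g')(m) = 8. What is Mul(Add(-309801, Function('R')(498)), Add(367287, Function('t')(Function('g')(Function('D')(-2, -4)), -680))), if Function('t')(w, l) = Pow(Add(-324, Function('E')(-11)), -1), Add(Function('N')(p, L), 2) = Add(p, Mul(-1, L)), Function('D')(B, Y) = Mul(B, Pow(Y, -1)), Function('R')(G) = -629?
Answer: Rational(-18584755100615, 163) ≈ -1.1402e+11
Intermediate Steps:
Function('N')(p, L) = Add(-2, p, Mul(-1, L)) (Function('N')(p, L) = Add(-2, Add(p, Mul(-1, L))) = Add(-2, p, Mul(-1, L)))
Function('E')(Q) = -2 (Function('E')(Q) = Add(-2, Q, Mul(-1, Q)) = -2)
Function('t')(w, l) = Rational(-1, 326) (Function('t')(w, l) = Pow(Add(-324, -2), -1) = Pow(-326, -1) = Rational(-1, 326))
Mul(Add(-309801, Function('R')(498)), Add(367287, Function('t')(Function('g')(Function('D')(-2, -4)), -680))) = Mul(Add(-309801, -629), Add(367287, Rational(-1, 326))) = Mul(-310430, Rational(119735561, 326)) = Rational(-18584755100615, 163)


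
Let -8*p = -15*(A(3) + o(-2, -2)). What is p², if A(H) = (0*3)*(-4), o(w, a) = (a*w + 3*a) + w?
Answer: 225/4 ≈ 56.250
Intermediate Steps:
o(w, a) = w + 3*a + a*w (o(w, a) = (3*a + a*w) + w = w + 3*a + a*w)
A(H) = 0 (A(H) = 0*(-4) = 0)
p = -15/2 (p = -(-15)*(0 + (-2 + 3*(-2) - 2*(-2)))/8 = -(-15)*(0 + (-2 - 6 + 4))/8 = -(-15)*(0 - 4)/8 = -(-15)*(-4)/8 = -⅛*60 = -15/2 ≈ -7.5000)
p² = (-15/2)² = 225/4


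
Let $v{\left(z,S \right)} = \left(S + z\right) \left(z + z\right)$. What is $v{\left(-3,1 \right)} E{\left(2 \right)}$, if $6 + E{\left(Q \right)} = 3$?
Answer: $-36$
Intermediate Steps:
$E{\left(Q \right)} = -3$ ($E{\left(Q \right)} = -6 + 3 = -3$)
$v{\left(z,S \right)} = 2 z \left(S + z\right)$ ($v{\left(z,S \right)} = \left(S + z\right) 2 z = 2 z \left(S + z\right)$)
$v{\left(-3,1 \right)} E{\left(2 \right)} = 2 \left(-3\right) \left(1 - 3\right) \left(-3\right) = 2 \left(-3\right) \left(-2\right) \left(-3\right) = 12 \left(-3\right) = -36$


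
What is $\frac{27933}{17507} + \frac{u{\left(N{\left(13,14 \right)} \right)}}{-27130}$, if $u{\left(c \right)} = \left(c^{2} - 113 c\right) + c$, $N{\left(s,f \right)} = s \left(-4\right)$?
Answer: $\frac{304261297}{237482455} \approx 1.2812$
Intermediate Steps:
$N{\left(s,f \right)} = - 4 s$
$u{\left(c \right)} = c^{2} - 112 c$
$\frac{27933}{17507} + \frac{u{\left(N{\left(13,14 \right)} \right)}}{-27130} = \frac{27933}{17507} + \frac{\left(-4\right) 13 \left(-112 - 52\right)}{-27130} = 27933 \cdot \frac{1}{17507} + - 52 \left(-112 - 52\right) \left(- \frac{1}{27130}\right) = \frac{27933}{17507} + \left(-52\right) \left(-164\right) \left(- \frac{1}{27130}\right) = \frac{27933}{17507} + 8528 \left(- \frac{1}{27130}\right) = \frac{27933}{17507} - \frac{4264}{13565} = \frac{304261297}{237482455}$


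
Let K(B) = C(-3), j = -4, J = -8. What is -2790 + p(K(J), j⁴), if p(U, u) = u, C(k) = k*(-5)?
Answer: -2534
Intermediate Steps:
C(k) = -5*k
K(B) = 15 (K(B) = -5*(-3) = 15)
-2790 + p(K(J), j⁴) = -2790 + (-4)⁴ = -2790 + 256 = -2534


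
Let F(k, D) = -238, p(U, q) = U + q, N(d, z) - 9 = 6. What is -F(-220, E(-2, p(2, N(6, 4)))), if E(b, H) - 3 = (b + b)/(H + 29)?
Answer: 238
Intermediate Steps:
N(d, z) = 15 (N(d, z) = 9 + 6 = 15)
E(b, H) = 3 + 2*b/(29 + H) (E(b, H) = 3 + (b + b)/(H + 29) = 3 + (2*b)/(29 + H) = 3 + 2*b/(29 + H))
-F(-220, E(-2, p(2, N(6, 4)))) = -1*(-238) = 238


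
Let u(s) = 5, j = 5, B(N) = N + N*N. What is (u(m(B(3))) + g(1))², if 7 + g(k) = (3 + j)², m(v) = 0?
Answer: 3844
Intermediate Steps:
B(N) = N + N²
g(k) = 57 (g(k) = -7 + (3 + 5)² = -7 + 8² = -7 + 64 = 57)
(u(m(B(3))) + g(1))² = (5 + 57)² = 62² = 3844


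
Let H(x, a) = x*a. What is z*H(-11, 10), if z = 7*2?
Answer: -1540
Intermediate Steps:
z = 14
H(x, a) = a*x
z*H(-11, 10) = 14*(10*(-11)) = 14*(-110) = -1540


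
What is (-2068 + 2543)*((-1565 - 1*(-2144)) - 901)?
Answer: -152950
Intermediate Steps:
(-2068 + 2543)*((-1565 - 1*(-2144)) - 901) = 475*((-1565 + 2144) - 901) = 475*(579 - 901) = 475*(-322) = -152950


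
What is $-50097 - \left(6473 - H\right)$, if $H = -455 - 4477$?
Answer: $-61502$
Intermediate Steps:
$H = -4932$
$-50097 - \left(6473 - H\right) = -50097 - \left(6473 - -4932\right) = -50097 - \left(6473 + 4932\right) = -50097 - 11405 = -61502$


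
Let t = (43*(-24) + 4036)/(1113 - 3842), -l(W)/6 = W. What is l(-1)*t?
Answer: -18024/2729 ≈ -6.6046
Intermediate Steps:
l(W) = -6*W
t = -3004/2729 (t = (-1032 + 4036)/(-2729) = 3004*(-1/2729) = -3004/2729 ≈ -1.1008)
l(-1)*t = -6*(-1)*(-3004/2729) = 6*(-3004/2729) = -18024/2729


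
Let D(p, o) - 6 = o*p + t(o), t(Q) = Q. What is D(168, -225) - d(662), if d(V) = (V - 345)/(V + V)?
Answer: -50337473/1324 ≈ -38019.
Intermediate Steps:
d(V) = (-345 + V)/(2*V) (d(V) = (-345 + V)/((2*V)) = (-345 + V)*(1/(2*V)) = (-345 + V)/(2*V))
D(p, o) = 6 + o + o*p (D(p, o) = 6 + (o*p + o) = 6 + (o + o*p) = 6 + o + o*p)
D(168, -225) - d(662) = (6 - 225 - 225*168) - (-345 + 662)/(2*662) = (6 - 225 - 37800) - 317/(2*662) = -38019 - 1*317/1324 = -38019 - 317/1324 = -50337473/1324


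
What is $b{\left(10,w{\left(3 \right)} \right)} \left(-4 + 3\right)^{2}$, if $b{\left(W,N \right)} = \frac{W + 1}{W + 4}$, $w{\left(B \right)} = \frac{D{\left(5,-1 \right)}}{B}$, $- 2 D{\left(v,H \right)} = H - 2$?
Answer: $\frac{11}{14} \approx 0.78571$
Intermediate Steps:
$D{\left(v,H \right)} = 1 - \frac{H}{2}$ ($D{\left(v,H \right)} = - \frac{H - 2}{2} = - \frac{-2 + H}{2} = 1 - \frac{H}{2}$)
$w{\left(B \right)} = \frac{3}{2 B}$ ($w{\left(B \right)} = \frac{1 - - \frac{1}{2}}{B} = \frac{1 + \frac{1}{2}}{B} = \frac{3}{2 B}$)
$b{\left(W,N \right)} = \frac{1 + W}{4 + W}$
$b{\left(10,w{\left(3 \right)} \right)} \left(-4 + 3\right)^{2} = \frac{1 + 10}{4 + 10} \left(-4 + 3\right)^{2} = \frac{1}{14} \cdot 11 \left(-1\right)^{2} = \frac{1}{14} \cdot 11 \cdot 1 = \frac{11}{14} \cdot 1 = \frac{11}{14}$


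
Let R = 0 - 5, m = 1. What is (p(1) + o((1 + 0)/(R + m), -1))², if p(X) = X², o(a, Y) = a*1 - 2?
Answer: 25/16 ≈ 1.5625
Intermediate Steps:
R = -5
o(a, Y) = -2 + a (o(a, Y) = a - 2 = -2 + a)
(p(1) + o((1 + 0)/(R + m), -1))² = (1² + (-2 + (1 + 0)/(-5 + 1)))² = (1 + (-2 + 1/(-4)))² = (1 + (-2 + 1*(-¼)))² = (1 + (-2 - ¼))² = (1 - 9/4)² = (-5/4)² = 25/16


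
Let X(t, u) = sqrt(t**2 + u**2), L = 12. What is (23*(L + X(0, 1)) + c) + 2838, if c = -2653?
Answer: 484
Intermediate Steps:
(23*(L + X(0, 1)) + c) + 2838 = (23*(12 + sqrt(0**2 + 1**2)) - 2653) + 2838 = (23*(12 + sqrt(0 + 1)) - 2653) + 2838 = (23*(12 + sqrt(1)) - 2653) + 2838 = (23*(12 + 1) - 2653) + 2838 = (23*13 - 2653) + 2838 = (299 - 2653) + 2838 = -2354 + 2838 = 484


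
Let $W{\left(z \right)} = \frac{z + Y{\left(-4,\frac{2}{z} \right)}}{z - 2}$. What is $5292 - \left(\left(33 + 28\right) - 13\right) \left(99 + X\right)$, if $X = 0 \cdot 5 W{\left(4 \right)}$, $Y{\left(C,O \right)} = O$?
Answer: $540$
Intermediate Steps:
$W{\left(z \right)} = \frac{z + \frac{2}{z}}{-2 + z}$ ($W{\left(z \right)} = \frac{z + \frac{2}{z}}{z - 2} = \frac{z + \frac{2}{z}}{-2 + z}$)
$X = 0$ ($X = 0 \cdot 5 \frac{2 + 4^{2}}{4 \left(-2 + 4\right)} = 0 \frac{2 + 16}{4 \cdot 2} = 0 \cdot \frac{1}{4} \cdot \frac{1}{2} \cdot 18 = 0 \cdot \frac{9}{4} = 0$)
$5292 - \left(\left(33 + 28\right) - 13\right) \left(99 + X\right) = 5292 - \left(\left(33 + 28\right) - 13\right) \left(99 + 0\right) = 5292 - \left(61 - 13\right) 99 = 5292 - 48 \cdot 99 = 5292 - 4752 = 540$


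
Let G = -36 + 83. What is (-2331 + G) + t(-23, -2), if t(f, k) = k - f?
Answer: -2263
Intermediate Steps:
G = 47
(-2331 + G) + t(-23, -2) = (-2331 + 47) + (-2 - 1*(-23)) = -2284 + (-2 + 23) = -2284 + 21 = -2263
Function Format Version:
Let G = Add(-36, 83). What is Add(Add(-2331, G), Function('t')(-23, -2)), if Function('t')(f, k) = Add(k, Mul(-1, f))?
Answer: -2263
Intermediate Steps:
G = 47
Add(Add(-2331, G), Function('t')(-23, -2)) = Add(Add(-2331, 47), Add(-2, Mul(-1, -23))) = Add(-2284, Add(-2, 23)) = Add(-2284, 21) = -2263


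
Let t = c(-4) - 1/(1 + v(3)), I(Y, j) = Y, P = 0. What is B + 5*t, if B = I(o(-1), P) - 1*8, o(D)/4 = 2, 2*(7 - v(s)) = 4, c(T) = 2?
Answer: 55/6 ≈ 9.1667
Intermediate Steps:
v(s) = 5 (v(s) = 7 - ½*4 = 7 - 2 = 5)
o(D) = 8 (o(D) = 4*2 = 8)
t = 11/6 (t = 2 - 1/(1 + 5) = 2 - 1/6 = 2 - 1*⅙ = 2 - ⅙ = 11/6 ≈ 1.8333)
B = 0 (B = 8 - 1*8 = 8 - 8 = 0)
B + 5*t = 0 + 5*(11/6) = 0 + 55/6 = 55/6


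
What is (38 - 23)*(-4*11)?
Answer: -660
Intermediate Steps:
(38 - 23)*(-4*11) = 15*(-44) = -660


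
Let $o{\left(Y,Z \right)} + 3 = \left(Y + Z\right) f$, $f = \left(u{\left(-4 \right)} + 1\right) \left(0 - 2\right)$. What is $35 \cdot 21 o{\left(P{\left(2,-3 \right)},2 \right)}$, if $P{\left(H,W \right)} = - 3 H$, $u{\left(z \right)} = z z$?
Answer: $97755$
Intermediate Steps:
$u{\left(z \right)} = z^{2}$
$f = -34$ ($f = \left(\left(-4\right)^{2} + 1\right) \left(0 - 2\right) = \left(16 + 1\right) \left(-2\right) = 17 \left(-2\right) = -34$)
$o{\left(Y,Z \right)} = -3 - 34 Y - 34 Z$ ($o{\left(Y,Z \right)} = -3 + \left(Y + Z\right) \left(-34\right) = -3 - \left(34 Y + 34 Z\right) = -3 - 34 Y - 34 Z$)
$35 \cdot 21 o{\left(P{\left(2,-3 \right)},2 \right)} = 35 \cdot 21 \left(-3 - 34 \left(\left(-3\right) 2\right) - 68\right) = 735 \left(-3 - -204 - 68\right) = 735 \left(-3 + 204 - 68\right) = 735 \cdot 133 = 97755$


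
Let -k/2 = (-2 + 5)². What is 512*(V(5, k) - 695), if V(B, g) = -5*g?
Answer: -309760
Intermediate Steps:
k = -18 (k = -2*(-2 + 5)² = -2*3² = -2*9 = -18)
512*(V(5, k) - 695) = 512*(-5*(-18) - 695) = 512*(90 - 695) = 512*(-605) = -309760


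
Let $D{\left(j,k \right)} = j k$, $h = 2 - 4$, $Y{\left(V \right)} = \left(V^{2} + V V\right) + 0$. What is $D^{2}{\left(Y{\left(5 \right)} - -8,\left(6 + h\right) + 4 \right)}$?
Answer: $215296$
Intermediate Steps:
$Y{\left(V \right)} = 2 V^{2}$ ($Y{\left(V \right)} = \left(V^{2} + V^{2}\right) + 0 = 2 V^{2} + 0 = 2 V^{2}$)
$h = -2$
$D^{2}{\left(Y{\left(5 \right)} - -8,\left(6 + h\right) + 4 \right)} = \left(\left(2 \cdot 5^{2} - -8\right) \left(\left(6 - 2\right) + 4\right)\right)^{2} = \left(\left(2 \cdot 25 + 8\right) \left(4 + 4\right)\right)^{2} = \left(\left(50 + 8\right) 8\right)^{2} = \left(58 \cdot 8\right)^{2} = 464^{2} = 215296$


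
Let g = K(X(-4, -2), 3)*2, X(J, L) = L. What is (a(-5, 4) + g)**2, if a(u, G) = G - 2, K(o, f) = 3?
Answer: 64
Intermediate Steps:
a(u, G) = -2 + G
g = 6 (g = 3*2 = 6)
(a(-5, 4) + g)**2 = ((-2 + 4) + 6)**2 = (2 + 6)**2 = 8**2 = 64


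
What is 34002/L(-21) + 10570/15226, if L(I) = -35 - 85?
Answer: -43037171/152260 ≈ -282.66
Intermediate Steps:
L(I) = -120
34002/L(-21) + 10570/15226 = 34002/(-120) + 10570/15226 = 34002*(-1/120) + 10570*(1/15226) = -5667/20 + 5285/7613 = -43037171/152260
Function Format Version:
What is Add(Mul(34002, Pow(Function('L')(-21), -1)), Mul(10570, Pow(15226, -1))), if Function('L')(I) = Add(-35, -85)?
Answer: Rational(-43037171, 152260) ≈ -282.66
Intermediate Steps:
Function('L')(I) = -120
Add(Mul(34002, Pow(Function('L')(-21), -1)), Mul(10570, Pow(15226, -1))) = Add(Mul(34002, Pow(-120, -1)), Mul(10570, Pow(15226, -1))) = Add(Mul(34002, Rational(-1, 120)), Mul(10570, Rational(1, 15226))) = Add(Rational(-5667, 20), Rational(5285, 7613)) = Rational(-43037171, 152260)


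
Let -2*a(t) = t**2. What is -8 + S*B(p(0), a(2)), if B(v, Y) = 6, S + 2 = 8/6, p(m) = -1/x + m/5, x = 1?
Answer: -12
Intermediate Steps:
p(m) = -1 + m/5 (p(m) = -1/1 + m/5 = -1*1 + m*(1/5) = -1 + m/5)
a(t) = -t**2/2
S = -2/3 (S = -2 + 8/6 = -2 + 8*(1/6) = -2 + 4/3 = -2/3 ≈ -0.66667)
-8 + S*B(p(0), a(2)) = -8 - 2/3*6 = -8 - 4 = -12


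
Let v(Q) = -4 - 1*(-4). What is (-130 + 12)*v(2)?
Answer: 0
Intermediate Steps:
v(Q) = 0 (v(Q) = -4 + 4 = 0)
(-130 + 12)*v(2) = (-130 + 12)*0 = -118*0 = 0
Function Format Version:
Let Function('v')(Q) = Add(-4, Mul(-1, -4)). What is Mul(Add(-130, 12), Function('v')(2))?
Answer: 0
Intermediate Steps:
Function('v')(Q) = 0 (Function('v')(Q) = Add(-4, 4) = 0)
Mul(Add(-130, 12), Function('v')(2)) = Mul(Add(-130, 12), 0) = Mul(-118, 0) = 0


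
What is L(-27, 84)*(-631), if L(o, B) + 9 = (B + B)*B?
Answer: -8898993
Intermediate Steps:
L(o, B) = -9 + 2*B**2 (L(o, B) = -9 + (B + B)*B = -9 + (2*B)*B = -9 + 2*B**2)
L(-27, 84)*(-631) = (-9 + 2*84**2)*(-631) = (-9 + 2*7056)*(-631) = (-9 + 14112)*(-631) = 14103*(-631) = -8898993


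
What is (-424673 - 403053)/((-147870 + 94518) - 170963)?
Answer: 827726/224315 ≈ 3.6900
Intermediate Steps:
(-424673 - 403053)/((-147870 + 94518) - 170963) = -827726/(-53352 - 170963) = -827726/(-224315) = -827726*(-1/224315) = 827726/224315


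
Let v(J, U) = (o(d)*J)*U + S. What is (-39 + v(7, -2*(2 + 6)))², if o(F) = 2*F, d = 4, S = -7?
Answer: 887364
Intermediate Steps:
v(J, U) = -7 + 8*J*U (v(J, U) = ((2*4)*J)*U - 7 = (8*J)*U - 7 = 8*J*U - 7 = -7 + 8*J*U)
(-39 + v(7, -2*(2 + 6)))² = (-39 + (-7 + 8*7*(-2*(2 + 6))))² = (-39 + (-7 + 8*7*(-2*8)))² = (-39 + (-7 + 8*7*(-16)))² = (-39 + (-7 - 896))² = (-39 - 903)² = (-942)² = 887364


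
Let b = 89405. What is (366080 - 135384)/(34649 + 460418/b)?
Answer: 20625375880/3098254263 ≈ 6.6571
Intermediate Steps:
(366080 - 135384)/(34649 + 460418/b) = (366080 - 135384)/(34649 + 460418/89405) = 230696/(34649 + 460418*(1/89405)) = 230696/(34649 + 460418/89405) = 230696/(3098254263/89405) = 230696*(89405/3098254263) = 20625375880/3098254263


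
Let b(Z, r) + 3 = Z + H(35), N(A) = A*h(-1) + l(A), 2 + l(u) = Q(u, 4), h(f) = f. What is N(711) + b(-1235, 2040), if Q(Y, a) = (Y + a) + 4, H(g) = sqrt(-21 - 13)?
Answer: -1232 + I*sqrt(34) ≈ -1232.0 + 5.831*I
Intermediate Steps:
H(g) = I*sqrt(34) (H(g) = sqrt(-34) = I*sqrt(34))
Q(Y, a) = 4 + Y + a
l(u) = 6 + u (l(u) = -2 + (4 + u + 4) = -2 + (8 + u) = 6 + u)
N(A) = 6 (N(A) = A*(-1) + (6 + A) = -A + (6 + A) = 6)
b(Z, r) = -3 + Z + I*sqrt(34) (b(Z, r) = -3 + (Z + I*sqrt(34)) = -3 + Z + I*sqrt(34))
N(711) + b(-1235, 2040) = 6 + (-3 - 1235 + I*sqrt(34)) = 6 + (-1238 + I*sqrt(34)) = -1232 + I*sqrt(34)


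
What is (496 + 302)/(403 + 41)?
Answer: 133/74 ≈ 1.7973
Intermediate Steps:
(496 + 302)/(403 + 41) = 798/444 = 798*(1/444) = 133/74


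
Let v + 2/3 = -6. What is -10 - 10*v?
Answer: 170/3 ≈ 56.667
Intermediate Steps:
v = -20/3 (v = -⅔ - 6 = -20/3 ≈ -6.6667)
-10 - 10*v = -10 - 10*(-20/3) = -10 + 200/3 = 170/3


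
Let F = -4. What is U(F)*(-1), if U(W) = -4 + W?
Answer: 8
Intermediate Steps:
U(F)*(-1) = (-4 - 4)*(-1) = -8*(-1) = 8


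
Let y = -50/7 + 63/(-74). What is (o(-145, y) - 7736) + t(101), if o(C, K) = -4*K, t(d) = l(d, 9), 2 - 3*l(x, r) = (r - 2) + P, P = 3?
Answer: -5988098/777 ≈ -7706.7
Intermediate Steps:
y = -4141/518 (y = -50*⅐ + 63*(-1/74) = -50/7 - 63/74 = -4141/518 ≈ -7.9942)
l(x, r) = ⅓ - r/3 (l(x, r) = ⅔ - ((r - 2) + 3)/3 = ⅔ - ((-2 + r) + 3)/3 = ⅔ - (1 + r)/3 = ⅔ + (-⅓ - r/3) = ⅓ - r/3)
t(d) = -8/3 (t(d) = ⅓ - ⅓*9 = ⅓ - 3 = -8/3)
(o(-145, y) - 7736) + t(101) = (-4*(-4141/518) - 7736) - 8/3 = (8282/259 - 7736) - 8/3 = -1995342/259 - 8/3 = -5988098/777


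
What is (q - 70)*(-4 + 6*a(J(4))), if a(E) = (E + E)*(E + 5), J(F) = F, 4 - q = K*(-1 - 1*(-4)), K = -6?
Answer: -20544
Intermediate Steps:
q = 22 (q = 4 - (-6)*(-1 - 1*(-4)) = 4 - (-6)*(-1 + 4) = 4 - (-6)*3 = 4 - 1*(-18) = 4 + 18 = 22)
a(E) = 2*E*(5 + E) (a(E) = (2*E)*(5 + E) = 2*E*(5 + E))
(q - 70)*(-4 + 6*a(J(4))) = (22 - 70)*(-4 + 6*(2*4*(5 + 4))) = -48*(-4 + 6*(2*4*9)) = -48*(-4 + 6*72) = -48*(-4 + 432) = -48*428 = -20544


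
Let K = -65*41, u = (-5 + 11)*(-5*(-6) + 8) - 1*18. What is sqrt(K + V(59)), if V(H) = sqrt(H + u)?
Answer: sqrt(-2665 + sqrt(269)) ≈ 51.465*I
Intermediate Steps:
u = 210 (u = 6*(30 + 8) - 18 = 6*38 - 18 = 228 - 18 = 210)
V(H) = sqrt(210 + H) (V(H) = sqrt(H + 210) = sqrt(210 + H))
K = -2665
sqrt(K + V(59)) = sqrt(-2665 + sqrt(210 + 59)) = sqrt(-2665 + sqrt(269))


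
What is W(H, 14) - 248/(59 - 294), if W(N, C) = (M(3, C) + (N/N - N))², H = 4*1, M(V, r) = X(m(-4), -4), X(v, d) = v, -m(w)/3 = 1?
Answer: 8708/235 ≈ 37.055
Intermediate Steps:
m(w) = -3 (m(w) = -3*1 = -3)
M(V, r) = -3
H = 4
W(N, C) = (-2 - N)² (W(N, C) = (-3 + (N/N - N))² = (-3 + (1 - N))² = (-2 - N)²)
W(H, 14) - 248/(59 - 294) = (2 + 4)² - 248/(59 - 294) = 6² - 248/(-235) = 36 - 1/235*(-248) = 36 + 248/235 = 8708/235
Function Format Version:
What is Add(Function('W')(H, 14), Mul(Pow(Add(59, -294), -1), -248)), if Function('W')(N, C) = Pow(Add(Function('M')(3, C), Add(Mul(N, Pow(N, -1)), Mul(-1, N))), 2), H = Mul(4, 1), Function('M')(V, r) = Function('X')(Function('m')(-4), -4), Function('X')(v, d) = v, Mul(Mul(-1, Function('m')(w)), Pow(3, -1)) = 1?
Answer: Rational(8708, 235) ≈ 37.055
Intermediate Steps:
Function('m')(w) = -3 (Function('m')(w) = Mul(-3, 1) = -3)
Function('M')(V, r) = -3
H = 4
Function('W')(N, C) = Pow(Add(-2, Mul(-1, N)), 2) (Function('W')(N, C) = Pow(Add(-3, Add(Mul(N, Pow(N, -1)), Mul(-1, N))), 2) = Pow(Add(-3, Add(1, Mul(-1, N))), 2) = Pow(Add(-2, Mul(-1, N)), 2))
Add(Function('W')(H, 14), Mul(Pow(Add(59, -294), -1), -248)) = Add(Pow(Add(2, 4), 2), Mul(Pow(Add(59, -294), -1), -248)) = Add(Pow(6, 2), Mul(Pow(-235, -1), -248)) = Add(36, Mul(Rational(-1, 235), -248)) = Add(36, Rational(248, 235)) = Rational(8708, 235)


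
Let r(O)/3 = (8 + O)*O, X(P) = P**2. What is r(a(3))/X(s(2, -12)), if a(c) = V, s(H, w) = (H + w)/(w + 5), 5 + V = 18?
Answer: 40131/100 ≈ 401.31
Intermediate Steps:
V = 13 (V = -5 + 18 = 13)
s(H, w) = (H + w)/(5 + w)
a(c) = 13
r(O) = 3*O*(8 + O) (r(O) = 3*((8 + O)*O) = 3*(O*(8 + O)) = 3*O*(8 + O))
r(a(3))/X(s(2, -12)) = (3*13*(8 + 13))/(((2 - 12)/(5 - 12))**2) = (3*13*21)/((-10/(-7))**2) = 819/((-1/7*(-10))**2) = 819/((10/7)**2) = 819/(100/49) = 819*(49/100) = 40131/100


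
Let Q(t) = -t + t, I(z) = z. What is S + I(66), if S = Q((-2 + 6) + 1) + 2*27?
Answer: 120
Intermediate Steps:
Q(t) = 0
S = 54 (S = 0 + 2*27 = 0 + 54 = 54)
S + I(66) = 54 + 66 = 120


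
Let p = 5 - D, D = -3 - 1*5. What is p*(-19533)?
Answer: -253929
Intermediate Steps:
D = -8 (D = -3 - 5 = -8)
p = 13 (p = 5 - 1*(-8) = 5 + 8 = 13)
p*(-19533) = 13*(-19533) = -253929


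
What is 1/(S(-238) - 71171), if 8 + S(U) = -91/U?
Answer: -34/2420073 ≈ -1.4049e-5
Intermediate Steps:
S(U) = -8 - 91/U
1/(S(-238) - 71171) = 1/((-8 - 91/(-238)) - 71171) = 1/((-8 - 91*(-1/238)) - 71171) = 1/((-8 + 13/34) - 71171) = 1/(-259/34 - 71171) = 1/(-2420073/34) = -34/2420073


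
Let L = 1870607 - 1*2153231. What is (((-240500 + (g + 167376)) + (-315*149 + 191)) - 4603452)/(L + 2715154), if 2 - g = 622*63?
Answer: -2381252/1216265 ≈ -1.9578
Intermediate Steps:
g = -39184 (g = 2 - 622*63 = 2 - 1*39186 = 2 - 39186 = -39184)
L = -282624 (L = 1870607 - 2153231 = -282624)
(((-240500 + (g + 167376)) + (-315*149 + 191)) - 4603452)/(L + 2715154) = (((-240500 + (-39184 + 167376)) + (-315*149 + 191)) - 4603452)/(-282624 + 2715154) = (((-240500 + 128192) + (-46935 + 191)) - 4603452)/2432530 = ((-112308 - 46744) - 4603452)*(1/2432530) = (-159052 - 4603452)*(1/2432530) = -4762504*1/2432530 = -2381252/1216265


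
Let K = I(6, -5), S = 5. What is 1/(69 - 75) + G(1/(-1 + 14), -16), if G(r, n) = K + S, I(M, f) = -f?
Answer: 59/6 ≈ 9.8333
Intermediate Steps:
K = 5 (K = -1*(-5) = 5)
G(r, n) = 10 (G(r, n) = 5 + 5 = 10)
1/(69 - 75) + G(1/(-1 + 14), -16) = 1/(69 - 75) + 10 = 1/(-6) + 10 = -⅙ + 10 = 59/6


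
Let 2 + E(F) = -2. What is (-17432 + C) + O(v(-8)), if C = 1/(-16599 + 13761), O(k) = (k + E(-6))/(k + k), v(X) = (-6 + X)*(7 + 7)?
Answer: -2424057883/139062 ≈ -17432.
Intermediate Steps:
E(F) = -4 (E(F) = -2 - 2 = -4)
v(X) = -84 + 14*X (v(X) = (-6 + X)*14 = -84 + 14*X)
O(k) = (-4 + k)/(2*k) (O(k) = (k - 4)/(k + k) = (-4 + k)/((2*k)) = (-4 + k)*(1/(2*k)) = (-4 + k)/(2*k))
C = -1/2838 (C = 1/(-2838) = -1/2838 ≈ -0.00035236)
(-17432 + C) + O(v(-8)) = (-17432 - 1/2838) + (-4 + (-84 + 14*(-8)))/(2*(-84 + 14*(-8))) = -49472017/2838 + (-4 + (-84 - 112))/(2*(-84 - 112)) = -49472017/2838 + (½)*(-4 - 196)/(-196) = -49472017/2838 + (½)*(-1/196)*(-200) = -49472017/2838 + 25/49 = -2424057883/139062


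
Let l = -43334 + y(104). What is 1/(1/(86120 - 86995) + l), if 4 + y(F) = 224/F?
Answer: -11375/492945263 ≈ -2.3076e-5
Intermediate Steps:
y(F) = -4 + 224/F
l = -563366/13 (l = -43334 + (-4 + 224/104) = -43334 + (-4 + 224*(1/104)) = -43334 + (-4 + 28/13) = -43334 - 24/13 = -563366/13 ≈ -43336.)
1/(1/(86120 - 86995) + l) = 1/(1/(86120 - 86995) - 563366/13) = 1/(1/(-875) - 563366/13) = 1/(-1/875 - 563366/13) = 1/(-492945263/11375) = -11375/492945263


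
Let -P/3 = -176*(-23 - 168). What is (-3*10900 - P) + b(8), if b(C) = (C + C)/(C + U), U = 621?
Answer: 42865108/629 ≈ 68148.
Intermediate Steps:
b(C) = 2*C/(621 + C) (b(C) = (C + C)/(C + 621) = (2*C)/(621 + C) = 2*C/(621 + C))
P = -100848 (P = -(-528)*(-23 - 168) = -(-528)*(-191) = -3*33616 = -100848)
(-3*10900 - P) + b(8) = (-3*10900 - 1*(-100848)) + 2*8/(621 + 8) = (-32700 + 100848) + 2*8/629 = 68148 + 2*8*(1/629) = 68148 + 16/629 = 42865108/629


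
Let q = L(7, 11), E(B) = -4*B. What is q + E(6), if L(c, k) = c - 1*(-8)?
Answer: -9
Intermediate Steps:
L(c, k) = 8 + c (L(c, k) = c + 8 = 8 + c)
q = 15 (q = 8 + 7 = 15)
q + E(6) = 15 - 4*6 = 15 - 24 = -9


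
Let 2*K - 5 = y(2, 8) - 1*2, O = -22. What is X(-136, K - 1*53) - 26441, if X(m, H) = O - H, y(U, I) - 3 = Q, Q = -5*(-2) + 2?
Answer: -26419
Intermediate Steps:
Q = 12 (Q = 10 + 2 = 12)
y(U, I) = 15 (y(U, I) = 3 + 12 = 15)
K = 9 (K = 5/2 + (15 - 1*2)/2 = 5/2 + (15 - 2)/2 = 5/2 + (1/2)*13 = 5/2 + 13/2 = 9)
X(m, H) = -22 - H
X(-136, K - 1*53) - 26441 = (-22 - (9 - 1*53)) - 26441 = (-22 - (9 - 53)) - 26441 = (-22 - 1*(-44)) - 26441 = (-22 + 44) - 26441 = 22 - 26441 = -26419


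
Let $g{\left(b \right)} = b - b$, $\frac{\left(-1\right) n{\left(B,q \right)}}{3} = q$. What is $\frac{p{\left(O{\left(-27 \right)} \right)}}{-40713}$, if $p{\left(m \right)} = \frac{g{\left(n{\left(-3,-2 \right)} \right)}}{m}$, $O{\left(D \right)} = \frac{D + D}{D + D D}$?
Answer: $0$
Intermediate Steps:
$n{\left(B,q \right)} = - 3 q$
$g{\left(b \right)} = 0$
$O{\left(D \right)} = \frac{2 D}{D + D^{2}}$
$p{\left(m \right)} = 0$ ($p{\left(m \right)} = \frac{0}{m} = 0$)
$\frac{p{\left(O{\left(-27 \right)} \right)}}{-40713} = \frac{0}{-40713} = 0 \left(- \frac{1}{40713}\right) = 0$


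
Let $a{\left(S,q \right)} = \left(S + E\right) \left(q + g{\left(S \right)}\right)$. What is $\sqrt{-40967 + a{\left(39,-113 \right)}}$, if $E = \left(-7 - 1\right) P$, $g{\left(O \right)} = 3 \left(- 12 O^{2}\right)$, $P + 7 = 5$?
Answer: $i \sqrt{3058762} \approx 1748.9 i$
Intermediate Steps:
$P = -2$ ($P = -7 + 5 = -2$)
$g{\left(O \right)} = - 36 O^{2}$
$E = 16$ ($E = \left(-7 - 1\right) \left(-2\right) = \left(-8\right) \left(-2\right) = 16$)
$a{\left(S,q \right)} = \left(16 + S\right) \left(q - 36 S^{2}\right)$ ($a{\left(S,q \right)} = \left(S + 16\right) \left(q - 36 S^{2}\right) = \left(16 + S\right) \left(q - 36 S^{2}\right)$)
$\sqrt{-40967 + a{\left(39,-113 \right)}} = \sqrt{-40967 + \left(- 576 \cdot 39^{2} - 36 \cdot 39^{3} + 16 \left(-113\right) + 39 \left(-113\right)\right)} = \sqrt{-40967 - 3017795} = \sqrt{-3058762} = i \sqrt{3058762}$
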